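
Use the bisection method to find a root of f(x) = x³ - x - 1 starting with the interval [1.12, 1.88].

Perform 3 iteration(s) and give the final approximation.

f(x) = x³ - x - 1
Initial interval: [1.12, 1.88]

Iteration 1:
  c_1 = (1.120000 + 1.880000)/2 = 1.500000
  f(c_1) = f(1.500000) = 0.875000
  f(a) × f(c) < 0, new interval: [1.120000, 1.500000]
Iteration 2:
  c_2 = (1.120000 + 1.500000)/2 = 1.310000
  f(c_2) = f(1.310000) = -0.061909
  f(a) × f(c) ≥ 0, new interval: [1.310000, 1.500000]
Iteration 3:
  c_3 = (1.310000 + 1.500000)/2 = 1.405000
  f(c_3) = f(1.405000) = 0.368505
  f(a) × f(c) < 0, new interval: [1.310000, 1.405000]

After 3 iteration(s), the approximation is c_3 = 1.405000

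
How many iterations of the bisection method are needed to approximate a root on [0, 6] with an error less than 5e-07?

We need (b-a)/2^n ≤ 5e-07
(6 - 0)/2^n ≤ 5e-07
6/2^n ≤ 5e-07
2^n ≥ 12000000
n ≥ log₂(12000000) = 23.52
n ≥ 24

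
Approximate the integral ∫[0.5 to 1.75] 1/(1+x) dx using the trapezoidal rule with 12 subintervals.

f(x) = 1/(1+x)
a = 0.5, b = 1.75, n = 12
h = (b - a)/n = 0.104167

Trapezoidal rule: (h/2)[f(x₀) + 2f(x₁) + 2f(x₂) + ... + f(xₙ)]

x_0 = 0.5000, f(x_0) = 0.666667, coefficient = 1
x_1 = 0.6042, f(x_1) = 0.623377, coefficient = 2
x_2 = 0.7083, f(x_2) = 0.585366, coefficient = 2
x_3 = 0.8125, f(x_3) = 0.551724, coefficient = 2
x_4 = 0.9167, f(x_4) = 0.521739, coefficient = 2
x_5 = 1.0208, f(x_5) = 0.494845, coefficient = 2
x_6 = 1.1250, f(x_6) = 0.470588, coefficient = 2
x_7 = 1.2292, f(x_7) = 0.448598, coefficient = 2
x_8 = 1.3333, f(x_8) = 0.428571, coefficient = 2
x_9 = 1.4375, f(x_9) = 0.410256, coefficient = 2
x_10 = 1.5417, f(x_10) = 0.393443, coefficient = 2
x_11 = 1.6458, f(x_11) = 0.377953, coefficient = 2
x_12 = 1.7500, f(x_12) = 0.363636, coefficient = 1

I ≈ (0.104167/2) × 11.643224 = 0.606418
Exact value: 0.606136
Error: 0.000282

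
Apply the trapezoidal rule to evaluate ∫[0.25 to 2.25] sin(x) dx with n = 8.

f(x) = sin(x)
a = 0.25, b = 2.25, n = 8
h = (b - a)/n = 0.250000

Trapezoidal rule: (h/2)[f(x₀) + 2f(x₁) + 2f(x₂) + ... + f(xₙ)]

x_0 = 0.2500, f(x_0) = 0.247404, coefficient = 1
x_1 = 0.5000, f(x_1) = 0.479426, coefficient = 2
x_2 = 0.7500, f(x_2) = 0.681639, coefficient = 2
x_3 = 1.0000, f(x_3) = 0.841471, coefficient = 2
x_4 = 1.2500, f(x_4) = 0.948985, coefficient = 2
x_5 = 1.5000, f(x_5) = 0.997495, coefficient = 2
x_6 = 1.7500, f(x_6) = 0.983986, coefficient = 2
x_7 = 2.0000, f(x_7) = 0.909297, coefficient = 2
x_8 = 2.2500, f(x_8) = 0.778073, coefficient = 1

I ≈ (0.250000/2) × 12.710074 = 1.588759
Exact value: 1.597086
Error: 0.008327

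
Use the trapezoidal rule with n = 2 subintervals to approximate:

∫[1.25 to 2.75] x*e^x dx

f(x) = x*e^x
a = 1.25, b = 2.75, n = 2
h = (b - a)/n = 0.750000

Trapezoidal rule: (h/2)[f(x₀) + 2f(x₁) + 2f(x₂) + ... + f(xₙ)]

x_0 = 1.2500, f(x_0) = 4.362929, coefficient = 1
x_1 = 2.0000, f(x_1) = 14.778112, coefficient = 2
x_2 = 2.7500, f(x_2) = 43.017238, coefficient = 1

I ≈ (0.750000/2) × 76.936391 = 28.851147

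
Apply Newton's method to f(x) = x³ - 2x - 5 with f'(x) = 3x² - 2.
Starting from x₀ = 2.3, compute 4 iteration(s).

f(x) = x³ - 2x - 5
f'(x) = 3x² - 2
x₀ = 2.3

Newton-Raphson formula: x_{n+1} = x_n - f(x_n)/f'(x_n)

Iteration 1:
  f(2.300000) = 2.567000
  f'(2.300000) = 13.870000
  x_1 = 2.300000 - 2.567000/13.870000 = 2.114924
Iteration 2:
  f(2.114924) = 0.230006
  f'(2.114924) = 11.418714
  x_2 = 2.114924 - 0.230006/11.418714 = 2.094781
Iteration 3:
  f(2.094781) = 0.002566
  f'(2.094781) = 11.164327
  x_3 = 2.094781 - 0.002566/11.164327 = 2.094552
Iteration 4:
  f(2.094552) = 0.000000
  f'(2.094552) = 11.161438
  x_4 = 2.094552 - 0.000000/11.161438 = 2.094551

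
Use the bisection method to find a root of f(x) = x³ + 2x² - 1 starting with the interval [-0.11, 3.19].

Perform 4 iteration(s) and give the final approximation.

f(x) = x³ + 2x² - 1
Initial interval: [-0.11, 3.19]

Iteration 1:
  c_1 = (-0.110000 + 3.190000)/2 = 1.540000
  f(c_1) = f(1.540000) = 7.395464
  f(a) × f(c) < 0, new interval: [-0.110000, 1.540000]
Iteration 2:
  c_2 = (-0.110000 + 1.540000)/2 = 0.715000
  f(c_2) = f(0.715000) = 0.387976
  f(a) × f(c) < 0, new interval: [-0.110000, 0.715000]
Iteration 3:
  c_3 = (-0.110000 + 0.715000)/2 = 0.302500
  f(c_3) = f(0.302500) = -0.789307
  f(a) × f(c) ≥ 0, new interval: [0.302500, 0.715000]
Iteration 4:
  c_4 = (0.302500 + 0.715000)/2 = 0.508750
  f(c_4) = f(0.508750) = -0.350669
  f(a) × f(c) ≥ 0, new interval: [0.508750, 0.715000]

After 4 iteration(s), the approximation is c_4 = 0.508750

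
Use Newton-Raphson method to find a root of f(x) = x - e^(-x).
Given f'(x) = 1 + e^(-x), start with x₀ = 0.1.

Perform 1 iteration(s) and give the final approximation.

f(x) = x - e^(-x)
f'(x) = 1 + e^(-x)
x₀ = 0.1

Newton-Raphson formula: x_{n+1} = x_n - f(x_n)/f'(x_n)

Iteration 1:
  f(0.100000) = -0.804837
  f'(0.100000) = 1.904837
  x_1 = 0.100000 - (-0.804837)/1.904837 = 0.522523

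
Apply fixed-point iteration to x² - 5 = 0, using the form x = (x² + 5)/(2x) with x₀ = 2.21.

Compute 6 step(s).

Equation: x² - 5 = 0
Fixed-point form: x = (x² + 5)/(2x)
x₀ = 2.21

x_1 = g(2.210000) = 2.236222
x_2 = g(2.236222) = 2.236068
x_3 = g(2.236068) = 2.236068
x_4 = g(2.236068) = 2.236068
x_5 = g(2.236068) = 2.236068
x_6 = g(2.236068) = 2.236068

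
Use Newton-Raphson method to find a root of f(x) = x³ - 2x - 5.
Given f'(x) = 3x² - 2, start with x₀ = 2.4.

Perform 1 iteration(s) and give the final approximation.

f(x) = x³ - 2x - 5
f'(x) = 3x² - 2
x₀ = 2.4

Newton-Raphson formula: x_{n+1} = x_n - f(x_n)/f'(x_n)

Iteration 1:
  f(2.400000) = 4.024000
  f'(2.400000) = 15.280000
  x_1 = 2.400000 - 4.024000/15.280000 = 2.136649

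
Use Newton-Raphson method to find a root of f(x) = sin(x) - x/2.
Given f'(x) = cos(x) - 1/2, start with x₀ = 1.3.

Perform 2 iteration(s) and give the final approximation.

f(x) = sin(x) - x/2
f'(x) = cos(x) - 1/2
x₀ = 1.3

Newton-Raphson formula: x_{n+1} = x_n - f(x_n)/f'(x_n)

Iteration 1:
  f(1.300000) = 0.313558
  f'(1.300000) = -0.232501
  x_1 = 1.300000 - 0.313558/(-0.232501) = 2.648631
Iteration 2:
  f(2.648631) = -0.851078
  f'(2.648631) = -1.380935
  x_2 = 2.648631 - (-0.851078)/(-1.380935) = 2.032325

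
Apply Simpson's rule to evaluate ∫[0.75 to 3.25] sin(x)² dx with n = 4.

f(x) = sin(x)²
a = 0.75, b = 3.25, n = 4
h = (b - a)/n = 0.625000

Simpson's rule: (h/3)[f(x₀) + 4f(x₁) + 2f(x₂) + ... + f(xₙ)]

x_0 = 0.7500, f(x_0) = 0.464631, coefficient = 1
x_1 = 1.3750, f(x_1) = 0.962151, coefficient = 4
x_2 = 2.0000, f(x_2) = 0.826822, coefficient = 2
x_3 = 2.6250, f(x_3) = 0.243957, coefficient = 4
x_4 = 3.2500, f(x_4) = 0.011706, coefficient = 1

I ≈ (0.625000/3) × 6.954415 = 1.448836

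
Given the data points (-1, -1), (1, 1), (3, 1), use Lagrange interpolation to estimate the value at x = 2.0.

Lagrange interpolation formula:
P(x) = Σ yᵢ × Lᵢ(x)
where Lᵢ(x) = Π_{j≠i} (x - xⱼ)/(xᵢ - xⱼ)

L_0(2.0) = (2.0 - 1)/(-1 - 1) × (2.0 - 3)/(-1 - 3) = -0.125000
L_1(2.0) = (2.0 - (-1))/(1 - (-1)) × (2.0 - 3)/(1 - 3) = 0.750000
L_2(2.0) = (2.0 - (-1))/(3 - (-1)) × (2.0 - 1)/(3 - 1) = 0.375000

P(2.0) = (-1)×L_0(2.0) + 1×L_1(2.0) + 1×L_2(2.0)
P(2.0) = 1.250000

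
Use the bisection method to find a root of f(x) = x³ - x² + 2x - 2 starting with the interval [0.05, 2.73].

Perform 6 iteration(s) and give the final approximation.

f(x) = x³ - x² + 2x - 2
Initial interval: [0.05, 2.73]

Iteration 1:
  c_1 = (0.050000 + 2.730000)/2 = 1.390000
  f(c_1) = f(1.390000) = 1.533519
  f(a) × f(c) < 0, new interval: [0.050000, 1.390000]
Iteration 2:
  c_2 = (0.050000 + 1.390000)/2 = 0.720000
  f(c_2) = f(0.720000) = -0.705152
  f(a) × f(c) ≥ 0, new interval: [0.720000, 1.390000]
Iteration 3:
  c_3 = (0.720000 + 1.390000)/2 = 1.055000
  f(c_3) = f(1.055000) = 0.171216
  f(a) × f(c) < 0, new interval: [0.720000, 1.055000]
Iteration 4:
  c_4 = (0.720000 + 1.055000)/2 = 0.887500
  f(c_4) = f(0.887500) = -0.313611
  f(a) × f(c) ≥ 0, new interval: [0.887500, 1.055000]
Iteration 5:
  c_5 = (0.887500 + 1.055000)/2 = 0.971250
  f(c_5) = f(0.971250) = -0.084621
  f(a) × f(c) ≥ 0, new interval: [0.971250, 1.055000]
Iteration 6:
  c_6 = (0.971250 + 1.055000)/2 = 1.013125
  f(c_6) = f(1.013125) = 0.039722
  f(a) × f(c) < 0, new interval: [0.971250, 1.013125]

After 6 iteration(s), the approximation is c_6 = 1.013125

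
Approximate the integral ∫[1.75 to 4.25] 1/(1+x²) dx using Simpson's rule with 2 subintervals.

f(x) = 1/(1+x²)
a = 1.75, b = 4.25, n = 2
h = (b - a)/n = 1.250000

Simpson's rule: (h/3)[f(x₀) + 4f(x₁) + 2f(x₂) + ... + f(xₙ)]

x_0 = 1.7500, f(x_0) = 0.246154, coefficient = 1
x_1 = 3.0000, f(x_1) = 0.100000, coefficient = 4
x_2 = 4.2500, f(x_2) = 0.052459, coefficient = 1

I ≈ (1.250000/3) × 0.698613 = 0.291089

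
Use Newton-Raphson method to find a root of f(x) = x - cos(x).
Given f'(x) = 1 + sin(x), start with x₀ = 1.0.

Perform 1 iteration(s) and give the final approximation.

f(x) = x - cos(x)
f'(x) = 1 + sin(x)
x₀ = 1.0

Newton-Raphson formula: x_{n+1} = x_n - f(x_n)/f'(x_n)

Iteration 1:
  f(1.000000) = 0.459698
  f'(1.000000) = 1.841471
  x_1 = 1.000000 - 0.459698/1.841471 = 0.750364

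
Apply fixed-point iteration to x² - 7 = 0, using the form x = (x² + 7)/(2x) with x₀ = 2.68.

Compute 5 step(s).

Equation: x² - 7 = 0
Fixed-point form: x = (x² + 7)/(2x)
x₀ = 2.68

x_1 = g(2.680000) = 2.645970
x_2 = g(2.645970) = 2.645751
x_3 = g(2.645751) = 2.645751
x_4 = g(2.645751) = 2.645751
x_5 = g(2.645751) = 2.645751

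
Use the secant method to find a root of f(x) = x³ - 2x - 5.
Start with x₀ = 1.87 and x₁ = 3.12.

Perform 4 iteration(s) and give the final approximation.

f(x) = x³ - 2x - 5
x₀ = 1.87, x₁ = 3.12

Secant formula: x_{n+1} = x_n - f(x_n)(x_n - x_{n-1})/(f(x_n) - f(x_{n-1}))

Iteration 1:
  f(1.870000) = -2.200797
  f(3.120000) = 19.131328
  x_2 = 3.120000 - 19.131328×(3.120000 - 1.870000)/(19.131328 - (-2.200797))
       = 1.998960
Iteration 2:
  f(3.120000) = 19.131328
  f(1.998960) = -1.010391
  x_3 = 1.998960 - (-1.010391)×(1.998960 - 3.120000)/(-1.010391 - 19.131328)
       = 2.055196
Iteration 3:
  f(1.998960) = -1.010391
  f(2.055196) = -0.429590
  x_4 = 2.055196 - (-0.429590)×(2.055196 - 1.998960)/(-0.429590 - (-1.010391))
       = 2.096791
Iteration 4:
  f(2.055196) = -0.429590
  f(2.096791) = 0.025030
  x_5 = 2.096791 - 0.025030×(2.096791 - 2.055196)/(0.025030 - (-0.429590))
       = 2.094501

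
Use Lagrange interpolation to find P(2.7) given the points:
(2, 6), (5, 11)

Lagrange interpolation formula:
P(x) = Σ yᵢ × Lᵢ(x)
where Lᵢ(x) = Π_{j≠i} (x - xⱼ)/(xᵢ - xⱼ)

L_0(2.7) = (2.7 - 5)/(2 - 5) = 0.766667
L_1(2.7) = (2.7 - 2)/(5 - 2) = 0.233333

P(2.7) = 6×L_0(2.7) + 11×L_1(2.7)
P(2.7) = 7.166667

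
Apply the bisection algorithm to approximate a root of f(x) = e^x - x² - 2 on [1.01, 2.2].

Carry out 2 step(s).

f(x) = e^x - x² - 2
Initial interval: [1.01, 2.2]

Iteration 1:
  c_1 = (1.010000 + 2.200000)/2 = 1.605000
  f(c_1) = f(1.605000) = 0.401835
  f(a) × f(c) < 0, new interval: [1.010000, 1.605000]
Iteration 2:
  c_2 = (1.010000 + 1.605000)/2 = 1.307500
  f(c_2) = f(1.307500) = -0.012636
  f(a) × f(c) ≥ 0, new interval: [1.307500, 1.605000]

After 2 iteration(s), the approximation is c_2 = 1.307500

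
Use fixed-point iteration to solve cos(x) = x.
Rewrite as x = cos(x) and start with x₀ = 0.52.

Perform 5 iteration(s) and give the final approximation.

Equation: cos(x) = x
Fixed-point form: x = cos(x)
x₀ = 0.52

x_1 = g(0.520000) = 0.867819
x_2 = g(0.867819) = 0.646492
x_3 = g(0.646492) = 0.798202
x_4 = g(0.798202) = 0.697995
x_5 = g(0.697995) = 0.766132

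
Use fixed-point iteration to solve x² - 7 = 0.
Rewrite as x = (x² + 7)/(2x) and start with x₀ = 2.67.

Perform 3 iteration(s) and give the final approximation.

Equation: x² - 7 = 0
Fixed-point form: x = (x² + 7)/(2x)
x₀ = 2.67

x_1 = g(2.670000) = 2.645861
x_2 = g(2.645861) = 2.645751
x_3 = g(2.645751) = 2.645751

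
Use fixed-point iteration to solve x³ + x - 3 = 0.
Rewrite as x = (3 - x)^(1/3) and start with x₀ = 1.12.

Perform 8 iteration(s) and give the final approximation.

Equation: x³ + x - 3 = 0
Fixed-point form: x = (3 - x)^(1/3)
x₀ = 1.12

x_1 = g(1.120000) = 1.234201
x_2 = g(1.234201) = 1.208687
x_3 = g(1.208687) = 1.214480
x_4 = g(1.214480) = 1.213170
x_5 = g(1.213170) = 1.213466
x_6 = g(1.213466) = 1.213399
x_7 = g(1.213399) = 1.213414
x_8 = g(1.213414) = 1.213411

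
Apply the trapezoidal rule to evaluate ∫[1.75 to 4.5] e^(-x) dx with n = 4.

f(x) = e^(-x)
a = 1.75, b = 4.5, n = 4
h = (b - a)/n = 0.687500

Trapezoidal rule: (h/2)[f(x₀) + 2f(x₁) + 2f(x₂) + ... + f(xₙ)]

x_0 = 1.7500, f(x_0) = 0.173774, coefficient = 1
x_1 = 2.4375, f(x_1) = 0.087379, coefficient = 2
x_2 = 3.1250, f(x_2) = 0.043937, coefficient = 2
x_3 = 3.8125, f(x_3) = 0.022093, coefficient = 2
x_4 = 4.5000, f(x_4) = 0.011109, coefficient = 1

I ≈ (0.687500/2) × 0.491701 = 0.169022
Exact value: 0.162665
Error: 0.006357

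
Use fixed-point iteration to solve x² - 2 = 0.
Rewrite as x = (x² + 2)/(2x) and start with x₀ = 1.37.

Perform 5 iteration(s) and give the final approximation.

Equation: x² - 2 = 0
Fixed-point form: x = (x² + 2)/(2x)
x₀ = 1.37

x_1 = g(1.370000) = 1.414927
x_2 = g(1.414927) = 1.414214
x_3 = g(1.414214) = 1.414214
x_4 = g(1.414214) = 1.414214
x_5 = g(1.414214) = 1.414214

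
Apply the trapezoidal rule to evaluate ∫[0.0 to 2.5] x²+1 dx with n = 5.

f(x) = x²+1
a = 0.0, b = 2.5, n = 5
h = (b - a)/n = 0.500000

Trapezoidal rule: (h/2)[f(x₀) + 2f(x₁) + 2f(x₂) + ... + f(xₙ)]

x_0 = 0.0000, f(x_0) = 1.000000, coefficient = 1
x_1 = 0.5000, f(x_1) = 1.250000, coefficient = 2
x_2 = 1.0000, f(x_2) = 2.000000, coefficient = 2
x_3 = 1.5000, f(x_3) = 3.250000, coefficient = 2
x_4 = 2.0000, f(x_4) = 5.000000, coefficient = 2
x_5 = 2.5000, f(x_5) = 7.250000, coefficient = 1

I ≈ (0.500000/2) × 31.250000 = 7.812500
Exact value: 7.708333
Error: 0.104167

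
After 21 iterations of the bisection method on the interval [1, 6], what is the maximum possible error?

Bisection error bound: |error| ≤ (b-a)/2^n
|error| ≤ (6 - 1)/2^21 = 5/2^21
|error| ≤ 0.0000023842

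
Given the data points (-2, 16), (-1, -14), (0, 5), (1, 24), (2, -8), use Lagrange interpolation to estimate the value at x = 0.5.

Lagrange interpolation formula:
P(x) = Σ yᵢ × Lᵢ(x)
where Lᵢ(x) = Π_{j≠i} (x - xⱼ)/(xᵢ - xⱼ)

L_0(0.5) = (0.5 - (-1))/(-2 - (-1)) × (0.5 - 0)/(-2 - 0) × (0.5 - 1)/(-2 - 1) × (0.5 - 2)/(-2 - 2) = 0.023438
L_1(0.5) = (0.5 - (-2))/(-1 - (-2)) × (0.5 - 0)/(-1 - 0) × (0.5 - 1)/(-1 - 1) × (0.5 - 2)/(-1 - 2) = -0.156250
L_2(0.5) = (0.5 - (-2))/(0 - (-2)) × (0.5 - (-1))/(0 - (-1)) × (0.5 - 1)/(0 - 1) × (0.5 - 2)/(0 - 2) = 0.703125
L_3(0.5) = (0.5 - (-2))/(1 - (-2)) × (0.5 - (-1))/(1 - (-1)) × (0.5 - 0)/(1 - 0) × (0.5 - 2)/(1 - 2) = 0.468750
L_4(0.5) = (0.5 - (-2))/(2 - (-2)) × (0.5 - (-1))/(2 - (-1)) × (0.5 - 0)/(2 - 0) × (0.5 - 1)/(2 - 1) = -0.039062

P(0.5) = 16×L_0(0.5) + (-14)×L_1(0.5) + 5×L_2(0.5) + 24×L_3(0.5) + (-8)×L_4(0.5)
P(0.5) = 17.640625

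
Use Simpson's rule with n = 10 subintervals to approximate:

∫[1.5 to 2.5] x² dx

f(x) = x²
a = 1.5, b = 2.5, n = 10
h = (b - a)/n = 0.100000

Simpson's rule: (h/3)[f(x₀) + 4f(x₁) + 2f(x₂) + ... + f(xₙ)]

x_0 = 1.5000, f(x_0) = 2.250000, coefficient = 1
x_1 = 1.6000, f(x_1) = 2.560000, coefficient = 4
x_2 = 1.7000, f(x_2) = 2.890000, coefficient = 2
x_3 = 1.8000, f(x_3) = 3.240000, coefficient = 4
x_4 = 1.9000, f(x_4) = 3.610000, coefficient = 2
x_5 = 2.0000, f(x_5) = 4.000000, coefficient = 4
x_6 = 2.1000, f(x_6) = 4.410000, coefficient = 2
x_7 = 2.2000, f(x_7) = 4.840000, coefficient = 4
x_8 = 2.3000, f(x_8) = 5.290000, coefficient = 2
x_9 = 2.4000, f(x_9) = 5.760000, coefficient = 4
x_10 = 2.5000, f(x_10) = 6.250000, coefficient = 1

I ≈ (0.100000/3) × 122.500000 = 4.083333
Exact value: 4.083333
Error: 0.000000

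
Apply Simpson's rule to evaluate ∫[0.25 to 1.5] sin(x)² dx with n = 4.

f(x) = sin(x)²
a = 0.25, b = 1.5, n = 4
h = (b - a)/n = 0.312500

Simpson's rule: (h/3)[f(x₀) + 4f(x₁) + 2f(x₂) + ... + f(xₙ)]

x_0 = 0.2500, f(x_0) = 0.061209, coefficient = 1
x_1 = 0.5625, f(x_1) = 0.284412, coefficient = 4
x_2 = 0.8750, f(x_2) = 0.589123, coefficient = 2
x_3 = 1.1875, f(x_3) = 0.860139, coefficient = 4
x_4 = 1.5000, f(x_4) = 0.994996, coefficient = 1

I ≈ (0.312500/3) × 6.812655 = 0.709652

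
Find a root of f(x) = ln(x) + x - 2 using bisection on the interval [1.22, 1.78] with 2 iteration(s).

f(x) = ln(x) + x - 2
Initial interval: [1.22, 1.78]

Iteration 1:
  c_1 = (1.220000 + 1.780000)/2 = 1.500000
  f(c_1) = f(1.500000) = -0.094535
  f(a) × f(c) ≥ 0, new interval: [1.500000, 1.780000]
Iteration 2:
  c_2 = (1.500000 + 1.780000)/2 = 1.640000
  f(c_2) = f(1.640000) = 0.134696
  f(a) × f(c) < 0, new interval: [1.500000, 1.640000]

After 2 iteration(s), the approximation is c_2 = 1.640000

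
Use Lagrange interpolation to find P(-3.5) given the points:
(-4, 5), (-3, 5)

Lagrange interpolation formula:
P(x) = Σ yᵢ × Lᵢ(x)
where Lᵢ(x) = Π_{j≠i} (x - xⱼ)/(xᵢ - xⱼ)

L_0(-3.5) = (-3.5 - (-3))/(-4 - (-3)) = 0.500000
L_1(-3.5) = (-3.5 - (-4))/(-3 - (-4)) = 0.500000

P(-3.5) = 5×L_0(-3.5) + 5×L_1(-3.5)
P(-3.5) = 5.000000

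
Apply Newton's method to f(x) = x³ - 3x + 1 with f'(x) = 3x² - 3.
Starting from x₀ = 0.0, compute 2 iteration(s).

f(x) = x³ - 3x + 1
f'(x) = 3x² - 3
x₀ = 0.0

Newton-Raphson formula: x_{n+1} = x_n - f(x_n)/f'(x_n)

Iteration 1:
  f(0.000000) = 1.000000
  f'(0.000000) = -3.000000
  x_1 = 0.000000 - 1.000000/(-3.000000) = 0.333333
Iteration 2:
  f(0.333333) = 0.037037
  f'(0.333333) = -2.666667
  x_2 = 0.333333 - 0.037037/(-2.666667) = 0.347222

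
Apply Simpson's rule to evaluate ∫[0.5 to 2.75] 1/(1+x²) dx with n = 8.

f(x) = 1/(1+x²)
a = 0.5, b = 2.75, n = 8
h = (b - a)/n = 0.281250

Simpson's rule: (h/3)[f(x₀) + 4f(x₁) + 2f(x₂) + ... + f(xₙ)]

x_0 = 0.5000, f(x_0) = 0.800000, coefficient = 1
x_1 = 0.7812, f(x_1) = 0.620982, coefficient = 4
x_2 = 1.0625, f(x_2) = 0.469725, coefficient = 2
x_3 = 1.3438, f(x_3) = 0.356422, coefficient = 4
x_4 = 1.6250, f(x_4) = 0.274678, coefficient = 2
x_5 = 1.9062, f(x_5) = 0.215806, coefficient = 4
x_6 = 2.1875, f(x_6) = 0.172856, coefficient = 2
x_7 = 2.4688, f(x_7) = 0.140950, coefficient = 4
x_8 = 2.7500, f(x_8) = 0.116788, coefficient = 1

I ≈ (0.281250/3) × 8.087947 = 0.758245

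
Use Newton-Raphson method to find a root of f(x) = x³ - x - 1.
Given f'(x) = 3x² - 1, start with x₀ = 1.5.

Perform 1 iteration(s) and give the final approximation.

f(x) = x³ - x - 1
f'(x) = 3x² - 1
x₀ = 1.5

Newton-Raphson formula: x_{n+1} = x_n - f(x_n)/f'(x_n)

Iteration 1:
  f(1.500000) = 0.875000
  f'(1.500000) = 5.750000
  x_1 = 1.500000 - 0.875000/5.750000 = 1.347826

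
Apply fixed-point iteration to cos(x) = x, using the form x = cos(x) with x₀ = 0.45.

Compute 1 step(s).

Equation: cos(x) = x
Fixed-point form: x = cos(x)
x₀ = 0.45

x_1 = g(0.450000) = 0.900447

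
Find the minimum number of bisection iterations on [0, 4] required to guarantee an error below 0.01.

We need (b-a)/2^n ≤ 0.01
(4 - 0)/2^n ≤ 0.01
4/2^n ≤ 0.01
2^n ≥ 400
n ≥ log₂(400) = 8.64
n ≥ 9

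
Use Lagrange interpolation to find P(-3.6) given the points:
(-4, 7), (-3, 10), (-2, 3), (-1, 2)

Lagrange interpolation formula:
P(x) = Σ yᵢ × Lᵢ(x)
where Lᵢ(x) = Π_{j≠i} (x - xⱼ)/(xᵢ - xⱼ)

L_0(-3.6) = (-3.6 - (-3))/(-4 - (-3)) × (-3.6 - (-2))/(-4 - (-2)) × (-3.6 - (-1))/(-4 - (-1)) = 0.416000
L_1(-3.6) = (-3.6 - (-4))/(-3 - (-4)) × (-3.6 - (-2))/(-3 - (-2)) × (-3.6 - (-1))/(-3 - (-1)) = 0.832000
L_2(-3.6) = (-3.6 - (-4))/(-2 - (-4)) × (-3.6 - (-3))/(-2 - (-3)) × (-3.6 - (-1))/(-2 - (-1)) = -0.312000
L_3(-3.6) = (-3.6 - (-4))/(-1 - (-4)) × (-3.6 - (-3))/(-1 - (-3)) × (-3.6 - (-2))/(-1 - (-2)) = 0.064000

P(-3.6) = 7×L_0(-3.6) + 10×L_1(-3.6) + 3×L_2(-3.6) + 2×L_3(-3.6)
P(-3.6) = 10.424000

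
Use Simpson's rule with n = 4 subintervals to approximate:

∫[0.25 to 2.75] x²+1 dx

f(x) = x²+1
a = 0.25, b = 2.75, n = 4
h = (b - a)/n = 0.625000

Simpson's rule: (h/3)[f(x₀) + 4f(x₁) + 2f(x₂) + ... + f(xₙ)]

x_0 = 0.2500, f(x_0) = 1.062500, coefficient = 1
x_1 = 0.8750, f(x_1) = 1.765625, coefficient = 4
x_2 = 1.5000, f(x_2) = 3.250000, coefficient = 2
x_3 = 2.1250, f(x_3) = 5.515625, coefficient = 4
x_4 = 2.7500, f(x_4) = 8.562500, coefficient = 1

I ≈ (0.625000/3) × 45.250000 = 9.427083
Exact value: 9.427083
Error: 0.000000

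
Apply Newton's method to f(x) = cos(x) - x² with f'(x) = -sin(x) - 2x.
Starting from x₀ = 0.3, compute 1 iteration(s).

f(x) = cos(x) - x²
f'(x) = -sin(x) - 2x
x₀ = 0.3

Newton-Raphson formula: x_{n+1} = x_n - f(x_n)/f'(x_n)

Iteration 1:
  f(0.300000) = 0.865336
  f'(0.300000) = -0.895520
  x_1 = 0.300000 - 0.865336/(-0.895520) = 1.266295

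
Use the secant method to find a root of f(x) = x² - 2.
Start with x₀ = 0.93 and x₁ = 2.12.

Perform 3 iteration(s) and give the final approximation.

f(x) = x² - 2
x₀ = 0.93, x₁ = 2.12

Secant formula: x_{n+1} = x_n - f(x_n)(x_n - x_{n-1})/(f(x_n) - f(x_{n-1}))

Iteration 1:
  f(0.930000) = -1.135100
  f(2.120000) = 2.494400
  x_2 = 2.120000 - 2.494400×(2.120000 - 0.930000)/(2.494400 - (-1.135100))
       = 1.302164
Iteration 2:
  f(2.120000) = 2.494400
  f(1.302164) = -0.304369
  x_3 = 1.302164 - (-0.304369)×(1.302164 - 2.120000)/(-0.304369 - 2.494400)
       = 1.391104
Iteration 3:
  f(1.302164) = -0.304369
  f(1.391104) = -0.064828
  x_4 = 1.391104 - (-0.064828)×(1.391104 - 1.302164)/(-0.064828 - (-0.304369))
       = 1.415175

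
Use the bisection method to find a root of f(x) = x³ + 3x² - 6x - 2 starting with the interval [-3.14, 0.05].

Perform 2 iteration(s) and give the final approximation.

f(x) = x³ + 3x² - 6x - 2
Initial interval: [-3.14, 0.05]

Iteration 1:
  c_1 = (-3.140000 + 0.050000)/2 = -1.545000
  f(c_1) = f(-1.545000) = 10.743121
  f(a) × f(c) ≥ 0, new interval: [-1.545000, 0.050000]
Iteration 2:
  c_2 = (-1.545000 + 0.050000)/2 = -0.747500
  f(c_2) = f(-0.747500) = 3.743598
  f(a) × f(c) ≥ 0, new interval: [-0.747500, 0.050000]

After 2 iteration(s), the approximation is c_2 = -0.747500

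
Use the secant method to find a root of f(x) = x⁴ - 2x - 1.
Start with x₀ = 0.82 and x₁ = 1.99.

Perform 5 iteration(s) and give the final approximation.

f(x) = x⁴ - 2x - 1
x₀ = 0.82, x₁ = 1.99

Secant formula: x_{n+1} = x_n - f(x_n)(x_n - x_{n-1})/(f(x_n) - f(x_{n-1}))

Iteration 1:
  f(0.820000) = -2.187878
  f(1.990000) = 10.702392
  x_2 = 1.990000 - 10.702392×(1.990000 - 0.820000)/(10.702392 - (-2.187878))
       = 1.018585
Iteration 2:
  f(1.990000) = 10.702392
  f(1.018585) = -1.960731
  x_3 = 1.018585 - (-1.960731)×(1.018585 - 1.990000)/(-1.960731 - 10.702392)
       = 1.168997
Iteration 3:
  f(1.018585) = -1.960731
  f(1.168997) = -1.470524
  x_4 = 1.168997 - (-1.470524)×(1.168997 - 1.018585)/(-1.470524 - (-1.960731))
       = 1.620202
Iteration 4:
  f(1.168997) = -1.470524
  f(1.620202) = 2.650514
  x_5 = 1.620202 - 2.650514×(1.620202 - 1.168997)/(2.650514 - (-1.470524))
       = 1.330002
Iteration 5:
  f(1.620202) = 2.650514
  f(1.330002) = -0.530976
  x_6 = 1.330002 - (-0.530976)×(1.330002 - 1.620202)/(-0.530976 - 2.650514)
       = 1.378435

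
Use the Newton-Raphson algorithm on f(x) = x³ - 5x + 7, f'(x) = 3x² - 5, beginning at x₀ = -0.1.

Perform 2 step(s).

f(x) = x³ - 5x + 7
f'(x) = 3x² - 5
x₀ = -0.1

Newton-Raphson formula: x_{n+1} = x_n - f(x_n)/f'(x_n)

Iteration 1:
  f(-0.100000) = 7.499000
  f'(-0.100000) = -4.970000
  x_1 = -0.100000 - 7.499000/(-4.970000) = 1.408853
Iteration 2:
  f(1.408853) = 2.752121
  f'(1.408853) = 0.954601
  x_2 = 1.408853 - 2.752121/0.954601 = -1.474152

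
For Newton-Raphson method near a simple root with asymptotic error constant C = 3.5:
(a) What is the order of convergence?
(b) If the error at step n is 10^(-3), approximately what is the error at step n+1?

(a) Newton-Raphson has quadratic (order 2) convergence near simple roots.
    This means |e_{n+1}| ≈ C|e_n|².

(b) With |e_n| = 10^(-3) and C = 3.5:
    |e_{n+1}| ≈ 3.5 × (10^(-3))² = 3.5 × 10^(-6)

(a) 2 (quadratic); (b) |e_{n+1}| ≈ 3.500e-06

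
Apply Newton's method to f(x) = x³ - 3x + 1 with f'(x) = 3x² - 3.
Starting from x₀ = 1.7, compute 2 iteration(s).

f(x) = x³ - 3x + 1
f'(x) = 3x² - 3
x₀ = 1.7

Newton-Raphson formula: x_{n+1} = x_n - f(x_n)/f'(x_n)

Iteration 1:
  f(1.700000) = 0.813000
  f'(1.700000) = 5.670000
  x_1 = 1.700000 - 0.813000/5.670000 = 1.556614
Iteration 2:
  f(1.556614) = 0.101906
  f'(1.556614) = 4.269139
  x_2 = 1.556614 - 0.101906/4.269139 = 1.532743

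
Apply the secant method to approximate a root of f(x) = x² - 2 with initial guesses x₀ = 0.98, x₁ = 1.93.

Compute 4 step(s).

f(x) = x² - 2
x₀ = 0.98, x₁ = 1.93

Secant formula: x_{n+1} = x_n - f(x_n)(x_n - x_{n-1})/(f(x_n) - f(x_{n-1}))

Iteration 1:
  f(0.980000) = -1.039600
  f(1.930000) = 1.724900
  x_2 = 1.930000 - 1.724900×(1.930000 - 0.980000)/(1.724900 - (-1.039600))
       = 1.337251
Iteration 2:
  f(1.930000) = 1.724900
  f(1.337251) = -0.211760
  x_3 = 1.337251 - (-0.211760)×(1.337251 - 1.930000)/(-0.211760 - 1.724900)
       = 1.402064
Iteration 3:
  f(1.337251) = -0.211760
  f(1.402064) = -0.034217
  x_4 = 1.402064 - (-0.034217)×(1.402064 - 1.337251)/(-0.034217 - (-0.211760))
       = 1.414555
Iteration 4:
  f(1.402064) = -0.034217
  f(1.414555) = 0.000966
  x_5 = 1.414555 - 0.000966×(1.414555 - 1.402064)/(0.000966 - (-0.034217))
       = 1.414212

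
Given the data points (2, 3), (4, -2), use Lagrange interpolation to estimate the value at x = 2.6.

Lagrange interpolation formula:
P(x) = Σ yᵢ × Lᵢ(x)
where Lᵢ(x) = Π_{j≠i} (x - xⱼ)/(xᵢ - xⱼ)

L_0(2.6) = (2.6 - 4)/(2 - 4) = 0.700000
L_1(2.6) = (2.6 - 2)/(4 - 2) = 0.300000

P(2.6) = 3×L_0(2.6) + (-2)×L_1(2.6)
P(2.6) = 1.500000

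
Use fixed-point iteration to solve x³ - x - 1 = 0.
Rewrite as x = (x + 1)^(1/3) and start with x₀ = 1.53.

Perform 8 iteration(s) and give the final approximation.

Equation: x³ - x - 1 = 0
Fixed-point form: x = (x + 1)^(1/3)
x₀ = 1.53

x_1 = g(1.530000) = 1.362616
x_2 = g(1.362616) = 1.331878
x_3 = g(1.331878) = 1.326077
x_4 = g(1.326077) = 1.324976
x_5 = g(1.324976) = 1.324767
x_6 = g(1.324767) = 1.324727
x_7 = g(1.324727) = 1.324720
x_8 = g(1.324720) = 1.324718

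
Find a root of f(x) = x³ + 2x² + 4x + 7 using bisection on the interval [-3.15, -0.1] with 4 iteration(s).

f(x) = x³ + 2x² + 4x + 7
Initial interval: [-3.15, -0.1]

Iteration 1:
  c_1 = (-3.150000 + (-0.100000))/2 = -1.625000
  f(c_1) = f(-1.625000) = 1.490234
  f(a) × f(c) < 0, new interval: [-3.150000, -1.625000]
Iteration 2:
  c_2 = (-3.150000 + (-1.625000))/2 = -2.387500
  f(c_2) = f(-2.387500) = -4.758811
  f(a) × f(c) ≥ 0, new interval: [-2.387500, -1.625000]
Iteration 3:
  c_3 = (-2.387500 + (-1.625000))/2 = -2.006250
  f(c_3) = f(-2.006250) = -1.050156
  f(a) × f(c) ≥ 0, new interval: [-2.006250, -1.625000]
Iteration 4:
  c_4 = (-2.006250 + (-1.625000))/2 = -1.815625
  f(c_4) = f(-1.815625) = 0.345291
  f(a) × f(c) < 0, new interval: [-2.006250, -1.815625]

After 4 iteration(s), the approximation is c_4 = -1.815625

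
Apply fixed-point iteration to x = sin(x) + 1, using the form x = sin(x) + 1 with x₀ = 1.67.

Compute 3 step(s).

Equation: x = sin(x) + 1
Fixed-point form: x = sin(x) + 1
x₀ = 1.67

x_1 = g(1.670000) = 1.995083
x_2 = g(1.995083) = 1.911332
x_3 = g(1.911332) = 1.942576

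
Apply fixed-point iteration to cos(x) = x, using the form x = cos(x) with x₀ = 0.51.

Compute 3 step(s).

Equation: cos(x) = x
Fixed-point form: x = cos(x)
x₀ = 0.51

x_1 = g(0.510000) = 0.872745
x_2 = g(0.872745) = 0.642726
x_3 = g(0.642726) = 0.800465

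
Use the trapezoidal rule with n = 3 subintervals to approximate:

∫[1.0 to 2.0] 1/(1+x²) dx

f(x) = 1/(1+x²)
a = 1.0, b = 2.0, n = 3
h = (b - a)/n = 0.333333

Trapezoidal rule: (h/2)[f(x₀) + 2f(x₁) + 2f(x₂) + ... + f(xₙ)]

x_0 = 1.0000, f(x_0) = 0.500000, coefficient = 1
x_1 = 1.3333, f(x_1) = 0.360000, coefficient = 2
x_2 = 1.6667, f(x_2) = 0.264706, coefficient = 2
x_3 = 2.0000, f(x_3) = 0.200000, coefficient = 1

I ≈ (0.333333/2) × 1.949412 = 0.324902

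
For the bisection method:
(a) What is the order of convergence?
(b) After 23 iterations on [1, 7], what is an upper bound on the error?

(a) Bisection has linear (order 1) convergence; the error is halved each step.

(b) Error bound = (b-a)/2^n = (7 - 1)/2^{23}
    = 6/2^{23}

(a) 1 (linear); (b) error ≤ 7.15e-07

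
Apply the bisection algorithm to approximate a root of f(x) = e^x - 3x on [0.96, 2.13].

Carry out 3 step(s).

f(x) = e^x - 3x
Initial interval: [0.96, 2.13]

Iteration 1:
  c_1 = (0.960000 + 2.130000)/2 = 1.545000
  f(c_1) = f(1.545000) = 0.052972
  f(a) × f(c) < 0, new interval: [0.960000, 1.545000]
Iteration 2:
  c_2 = (0.960000 + 1.545000)/2 = 1.252500
  f(c_2) = f(1.252500) = -0.258420
  f(a) × f(c) ≥ 0, new interval: [1.252500, 1.545000]
Iteration 3:
  c_3 = (1.252500 + 1.545000)/2 = 1.398750
  f(c_3) = f(1.398750) = -0.146116
  f(a) × f(c) ≥ 0, new interval: [1.398750, 1.545000]

After 3 iteration(s), the approximation is c_3 = 1.398750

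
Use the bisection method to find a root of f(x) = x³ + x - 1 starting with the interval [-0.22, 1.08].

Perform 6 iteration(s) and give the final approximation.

f(x) = x³ + x - 1
Initial interval: [-0.22, 1.08]

Iteration 1:
  c_1 = (-0.220000 + 1.080000)/2 = 0.430000
  f(c_1) = f(0.430000) = -0.490493
  f(a) × f(c) ≥ 0, new interval: [0.430000, 1.080000]
Iteration 2:
  c_2 = (0.430000 + 1.080000)/2 = 0.755000
  f(c_2) = f(0.755000) = 0.185369
  f(a) × f(c) < 0, new interval: [0.430000, 0.755000]
Iteration 3:
  c_3 = (0.430000 + 0.755000)/2 = 0.592500
  f(c_3) = f(0.592500) = -0.199499
  f(a) × f(c) ≥ 0, new interval: [0.592500, 0.755000]
Iteration 4:
  c_4 = (0.592500 + 0.755000)/2 = 0.673750
  f(c_4) = f(0.673750) = -0.020409
  f(a) × f(c) ≥ 0, new interval: [0.673750, 0.755000]
Iteration 5:
  c_5 = (0.673750 + 0.755000)/2 = 0.714375
  f(c_5) = f(0.714375) = 0.078943
  f(a) × f(c) < 0, new interval: [0.673750, 0.714375]
Iteration 6:
  c_6 = (0.673750 + 0.714375)/2 = 0.694063
  f(c_6) = f(0.694063) = 0.028408
  f(a) × f(c) < 0, new interval: [0.673750, 0.694063]

After 6 iteration(s), the approximation is c_6 = 0.694063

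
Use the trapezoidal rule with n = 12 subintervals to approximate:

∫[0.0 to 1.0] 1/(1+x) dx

f(x) = 1/(1+x)
a = 0.0, b = 1.0, n = 12
h = (b - a)/n = 0.083333

Trapezoidal rule: (h/2)[f(x₀) + 2f(x₁) + 2f(x₂) + ... + f(xₙ)]

x_0 = 0.0000, f(x_0) = 1.000000, coefficient = 1
x_1 = 0.0833, f(x_1) = 0.923077, coefficient = 2
x_2 = 0.1667, f(x_2) = 0.857143, coefficient = 2
x_3 = 0.2500, f(x_3) = 0.800000, coefficient = 2
x_4 = 0.3333, f(x_4) = 0.750000, coefficient = 2
x_5 = 0.4167, f(x_5) = 0.705882, coefficient = 2
x_6 = 0.5000, f(x_6) = 0.666667, coefficient = 2
x_7 = 0.5833, f(x_7) = 0.631579, coefficient = 2
x_8 = 0.6667, f(x_8) = 0.600000, coefficient = 2
x_9 = 0.7500, f(x_9) = 0.571429, coefficient = 2
x_10 = 0.8333, f(x_10) = 0.545455, coefficient = 2
x_11 = 0.9167, f(x_11) = 0.521739, coefficient = 2
x_12 = 1.0000, f(x_12) = 0.500000, coefficient = 1

I ≈ (0.083333/2) × 16.645940 = 0.693581
Exact value: 0.693147
Error: 0.000434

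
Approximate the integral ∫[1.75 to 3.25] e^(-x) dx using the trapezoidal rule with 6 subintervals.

f(x) = e^(-x)
a = 1.75, b = 3.25, n = 6
h = (b - a)/n = 0.250000

Trapezoidal rule: (h/2)[f(x₀) + 2f(x₁) + 2f(x₂) + ... + f(xₙ)]

x_0 = 1.7500, f(x_0) = 0.173774, coefficient = 1
x_1 = 2.0000, f(x_1) = 0.135335, coefficient = 2
x_2 = 2.2500, f(x_2) = 0.105399, coefficient = 2
x_3 = 2.5000, f(x_3) = 0.082085, coefficient = 2
x_4 = 2.7500, f(x_4) = 0.063928, coefficient = 2
x_5 = 3.0000, f(x_5) = 0.049787, coefficient = 2
x_6 = 3.2500, f(x_6) = 0.038774, coefficient = 1

I ≈ (0.250000/2) × 1.085617 = 0.135702
Exact value: 0.135000
Error: 0.000702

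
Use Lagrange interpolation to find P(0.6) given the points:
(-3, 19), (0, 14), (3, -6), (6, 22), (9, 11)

Lagrange interpolation formula:
P(x) = Σ yᵢ × Lᵢ(x)
where Lᵢ(x) = Π_{j≠i} (x - xⱼ)/(xᵢ - xⱼ)

L_0(0.6) = (0.6 - 0)/(-3 - 0) × (0.6 - 3)/(-3 - 3) × (0.6 - 6)/(-3 - 6) × (0.6 - 9)/(-3 - 9) = -0.033600
L_1(0.6) = (0.6 - (-3))/(0 - (-3)) × (0.6 - 3)/(0 - 3) × (0.6 - 6)/(0 - 6) × (0.6 - 9)/(0 - 9) = 0.806400
L_2(0.6) = (0.6 - (-3))/(3 - (-3)) × (0.6 - 0)/(3 - 0) × (0.6 - 6)/(3 - 6) × (0.6 - 9)/(3 - 9) = 0.302400
L_3(0.6) = (0.6 - (-3))/(6 - (-3)) × (0.6 - 0)/(6 - 0) × (0.6 - 3)/(6 - 3) × (0.6 - 9)/(6 - 9) = -0.089600
L_4(0.6) = (0.6 - (-3))/(9 - (-3)) × (0.6 - 0)/(9 - 0) × (0.6 - 3)/(9 - 3) × (0.6 - 6)/(9 - 6) = 0.014400

P(0.6) = 19×L_0(0.6) + 14×L_1(0.6) + (-6)×L_2(0.6) + 22×L_3(0.6) + 11×L_4(0.6)
P(0.6) = 7.024000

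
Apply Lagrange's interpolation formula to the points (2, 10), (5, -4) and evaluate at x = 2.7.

Lagrange interpolation formula:
P(x) = Σ yᵢ × Lᵢ(x)
where Lᵢ(x) = Π_{j≠i} (x - xⱼ)/(xᵢ - xⱼ)

L_0(2.7) = (2.7 - 5)/(2 - 5) = 0.766667
L_1(2.7) = (2.7 - 2)/(5 - 2) = 0.233333

P(2.7) = 10×L_0(2.7) + (-4)×L_1(2.7)
P(2.7) = 6.733333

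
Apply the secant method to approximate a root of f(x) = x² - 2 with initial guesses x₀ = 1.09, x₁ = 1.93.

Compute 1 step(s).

f(x) = x² - 2
x₀ = 1.09, x₁ = 1.93

Secant formula: x_{n+1} = x_n - f(x_n)(x_n - x_{n-1})/(f(x_n) - f(x_{n-1}))

Iteration 1:
  f(1.090000) = -0.811900
  f(1.930000) = 1.724900
  x_2 = 1.930000 - 1.724900×(1.930000 - 1.090000)/(1.724900 - (-0.811900))
       = 1.358841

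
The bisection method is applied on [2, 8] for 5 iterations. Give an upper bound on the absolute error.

Bisection error bound: |error| ≤ (b-a)/2^n
|error| ≤ (8 - 2)/2^5 = 6/2^5
|error| ≤ 0.1875000000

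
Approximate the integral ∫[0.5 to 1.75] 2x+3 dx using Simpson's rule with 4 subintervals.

f(x) = 2x+3
a = 0.5, b = 1.75, n = 4
h = (b - a)/n = 0.312500

Simpson's rule: (h/3)[f(x₀) + 4f(x₁) + 2f(x₂) + ... + f(xₙ)]

x_0 = 0.5000, f(x_0) = 4.000000, coefficient = 1
x_1 = 0.8125, f(x_1) = 4.625000, coefficient = 4
x_2 = 1.1250, f(x_2) = 5.250000, coefficient = 2
x_3 = 1.4375, f(x_3) = 5.875000, coefficient = 4
x_4 = 1.7500, f(x_4) = 6.500000, coefficient = 1

I ≈ (0.312500/3) × 63.000000 = 6.562500
Exact value: 6.562500
Error: 0.000000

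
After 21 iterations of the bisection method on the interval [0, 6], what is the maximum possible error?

Bisection error bound: |error| ≤ (b-a)/2^n
|error| ≤ (6 - 0)/2^21 = 6/2^21
|error| ≤ 0.0000028610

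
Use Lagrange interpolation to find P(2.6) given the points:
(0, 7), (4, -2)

Lagrange interpolation formula:
P(x) = Σ yᵢ × Lᵢ(x)
where Lᵢ(x) = Π_{j≠i} (x - xⱼ)/(xᵢ - xⱼ)

L_0(2.6) = (2.6 - 4)/(0 - 4) = 0.350000
L_1(2.6) = (2.6 - 0)/(4 - 0) = 0.650000

P(2.6) = 7×L_0(2.6) + (-2)×L_1(2.6)
P(2.6) = 1.150000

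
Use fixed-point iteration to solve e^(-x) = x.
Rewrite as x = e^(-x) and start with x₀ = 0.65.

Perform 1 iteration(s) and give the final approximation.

Equation: e^(-x) = x
Fixed-point form: x = e^(-x)
x₀ = 0.65

x_1 = g(0.650000) = 0.522046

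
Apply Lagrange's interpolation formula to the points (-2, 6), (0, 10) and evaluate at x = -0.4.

Lagrange interpolation formula:
P(x) = Σ yᵢ × Lᵢ(x)
where Lᵢ(x) = Π_{j≠i} (x - xⱼ)/(xᵢ - xⱼ)

L_0(-0.4) = (-0.4 - 0)/(-2 - 0) = 0.200000
L_1(-0.4) = (-0.4 - (-2))/(0 - (-2)) = 0.800000

P(-0.4) = 6×L_0(-0.4) + 10×L_1(-0.4)
P(-0.4) = 9.200000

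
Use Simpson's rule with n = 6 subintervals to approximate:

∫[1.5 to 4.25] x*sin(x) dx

f(x) = x*sin(x)
a = 1.5, b = 4.25, n = 6
h = (b - a)/n = 0.458333

Simpson's rule: (h/3)[f(x₀) + 4f(x₁) + 2f(x₂) + ... + f(xₙ)]

x_0 = 1.5000, f(x_0) = 1.496242, coefficient = 1
x_1 = 1.9583, f(x_1) = 1.813109, coefficient = 4
x_2 = 2.4167, f(x_2) = 1.602443, coefficient = 2
x_3 = 2.8750, f(x_3) = 0.757407, coefficient = 4
x_4 = 3.3333, f(x_4) = -0.635227, coefficient = 2
x_5 = 3.7917, f(x_5) = -2.294889, coefficient = 4
x_6 = 4.2500, f(x_6) = -3.803705, coefficient = 1

I ≈ (0.458333/3) × 0.729480 = 0.111448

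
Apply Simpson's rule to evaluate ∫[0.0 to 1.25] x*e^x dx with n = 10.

f(x) = x*e^x
a = 0.0, b = 1.25, n = 10
h = (b - a)/n = 0.125000

Simpson's rule: (h/3)[f(x₀) + 4f(x₁) + 2f(x₂) + ... + f(xₙ)]

x_0 = 0.0000, f(x_0) = 0.000000, coefficient = 1
x_1 = 0.1250, f(x_1) = 0.141644, coefficient = 4
x_2 = 0.2500, f(x_2) = 0.321006, coefficient = 2
x_3 = 0.3750, f(x_3) = 0.545622, coefficient = 4
x_4 = 0.5000, f(x_4) = 0.824361, coefficient = 2
x_5 = 0.6250, f(x_5) = 1.167654, coefficient = 4
x_6 = 0.7500, f(x_6) = 1.587750, coefficient = 2
x_7 = 0.8750, f(x_7) = 2.099016, coefficient = 4
x_8 = 1.0000, f(x_8) = 2.718282, coefficient = 2
x_9 = 1.1250, f(x_9) = 3.465244, coefficient = 4
x_10 = 1.2500, f(x_10) = 4.362929, coefficient = 1

I ≈ (0.125000/3) × 44.942442 = 1.872602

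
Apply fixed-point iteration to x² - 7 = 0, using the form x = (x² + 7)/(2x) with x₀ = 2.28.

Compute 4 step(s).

Equation: x² - 7 = 0
Fixed-point form: x = (x² + 7)/(2x)
x₀ = 2.28

x_1 = g(2.280000) = 2.675088
x_2 = g(2.675088) = 2.645912
x_3 = g(2.645912) = 2.645751
x_4 = g(2.645751) = 2.645751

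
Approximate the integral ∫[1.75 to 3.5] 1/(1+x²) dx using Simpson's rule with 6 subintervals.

f(x) = 1/(1+x²)
a = 1.75, b = 3.5, n = 6
h = (b - a)/n = 0.291667

Simpson's rule: (h/3)[f(x₀) + 4f(x₁) + 2f(x₂) + ... + f(xₙ)]

x_0 = 1.7500, f(x_0) = 0.246154, coefficient = 1
x_1 = 2.0417, f(x_1) = 0.193483, coefficient = 4
x_2 = 2.3333, f(x_2) = 0.155172, coefficient = 2
x_3 = 2.6250, f(x_3) = 0.126733, coefficient = 4
x_4 = 2.9167, f(x_4) = 0.105186, coefficient = 2
x_5 = 3.2083, f(x_5) = 0.088547, coefficient = 4
x_6 = 3.5000, f(x_6) = 0.075472, coefficient = 1

I ≈ (0.291667/3) × 2.477396 = 0.240858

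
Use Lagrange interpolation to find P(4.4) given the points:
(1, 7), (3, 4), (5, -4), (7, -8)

Lagrange interpolation formula:
P(x) = Σ yᵢ × Lᵢ(x)
where Lᵢ(x) = Π_{j≠i} (x - xⱼ)/(xᵢ - xⱼ)

L_0(4.4) = (4.4 - 3)/(1 - 3) × (4.4 - 5)/(1 - 5) × (4.4 - 7)/(1 - 7) = -0.045500
L_1(4.4) = (4.4 - 1)/(3 - 1) × (4.4 - 5)/(3 - 5) × (4.4 - 7)/(3 - 7) = 0.331500
L_2(4.4) = (4.4 - 1)/(5 - 1) × (4.4 - 3)/(5 - 3) × (4.4 - 7)/(5 - 7) = 0.773500
L_3(4.4) = (4.4 - 1)/(7 - 1) × (4.4 - 3)/(7 - 3) × (4.4 - 5)/(7 - 5) = -0.059500

P(4.4) = 7×L_0(4.4) + 4×L_1(4.4) + (-4)×L_2(4.4) + (-8)×L_3(4.4)
P(4.4) = -1.610500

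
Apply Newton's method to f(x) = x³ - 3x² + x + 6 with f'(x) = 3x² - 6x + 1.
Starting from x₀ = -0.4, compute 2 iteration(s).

f(x) = x³ - 3x² + x + 6
f'(x) = 3x² - 6x + 1
x₀ = -0.4

Newton-Raphson formula: x_{n+1} = x_n - f(x_n)/f'(x_n)

Iteration 1:
  f(-0.400000) = 5.056000
  f'(-0.400000) = 3.880000
  x_1 = -0.400000 - 5.056000/3.880000 = -1.703093
Iteration 2:
  f(-1.703093) = -9.344531
  f'(-1.703093) = 19.920132
  x_2 = -1.703093 - (-9.344531)/19.920132 = -1.233993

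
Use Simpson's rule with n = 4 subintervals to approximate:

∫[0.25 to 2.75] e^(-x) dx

f(x) = e^(-x)
a = 0.25, b = 2.75, n = 4
h = (b - a)/n = 0.625000

Simpson's rule: (h/3)[f(x₀) + 4f(x₁) + 2f(x₂) + ... + f(xₙ)]

x_0 = 0.2500, f(x_0) = 0.778801, coefficient = 1
x_1 = 0.8750, f(x_1) = 0.416862, coefficient = 4
x_2 = 1.5000, f(x_2) = 0.223130, coefficient = 2
x_3 = 2.1250, f(x_3) = 0.119433, coefficient = 4
x_4 = 2.7500, f(x_4) = 0.063928, coefficient = 1

I ≈ (0.625000/3) × 3.434169 = 0.715452
Exact value: 0.714873
Error: 0.000579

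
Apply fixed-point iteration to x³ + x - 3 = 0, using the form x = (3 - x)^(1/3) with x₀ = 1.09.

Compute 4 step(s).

Equation: x³ + x - 3 = 0
Fixed-point form: x = (3 - x)^(1/3)
x₀ = 1.09

x_1 = g(1.090000) = 1.240731
x_2 = g(1.240731) = 1.207195
x_3 = g(1.207195) = 1.214817
x_4 = g(1.214817) = 1.213093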